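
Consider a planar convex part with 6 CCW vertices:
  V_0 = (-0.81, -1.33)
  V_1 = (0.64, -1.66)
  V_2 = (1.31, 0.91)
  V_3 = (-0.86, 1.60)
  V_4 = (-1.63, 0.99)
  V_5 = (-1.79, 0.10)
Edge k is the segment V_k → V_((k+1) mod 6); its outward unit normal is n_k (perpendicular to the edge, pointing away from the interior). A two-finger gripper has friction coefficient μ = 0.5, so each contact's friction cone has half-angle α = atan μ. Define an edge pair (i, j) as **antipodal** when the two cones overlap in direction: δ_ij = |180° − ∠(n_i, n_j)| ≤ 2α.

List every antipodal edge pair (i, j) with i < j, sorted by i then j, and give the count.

count = 6; pairs: (0,2), (0,3), (1,3), (1,4), (1,5), (2,5)

α = atan 0.5 = 26.57°;  2α = 53.13°
n_0 = (-0.2219, -0.9751)
n_1 = (+0.9677, -0.2523)
n_2 = (+0.3030, +0.9530)
n_3 = (-0.6210, +0.7838)
n_4 = (-0.9842, +0.1769)
n_5 = (-0.8249, -0.5653)
  (0,1): δ = 91.79°  ·
  (0,2): δ = 4.82°  ✓
  (0,3): δ = 51.21°  ✓
  (0,4): δ = 92.63°  ·
  (0,5): δ = 137.24°  ·
  (1,2): δ = 93.03°  ·
  (1,3): δ = 37.00°  ✓
  (1,4): δ = 4.42°  ✓
  (1,5): δ = 49.04°  ✓
  (2,3): δ = 123.97°  ·
  (2,4): δ = 82.55°  ·
  (2,5): δ = 37.94°  ✓
  (3,4): δ = 138.58°  ·
  (3,5): δ = 93.96°  ·
  (4,5): δ = 135.39°  ·
antipodal pairs: 6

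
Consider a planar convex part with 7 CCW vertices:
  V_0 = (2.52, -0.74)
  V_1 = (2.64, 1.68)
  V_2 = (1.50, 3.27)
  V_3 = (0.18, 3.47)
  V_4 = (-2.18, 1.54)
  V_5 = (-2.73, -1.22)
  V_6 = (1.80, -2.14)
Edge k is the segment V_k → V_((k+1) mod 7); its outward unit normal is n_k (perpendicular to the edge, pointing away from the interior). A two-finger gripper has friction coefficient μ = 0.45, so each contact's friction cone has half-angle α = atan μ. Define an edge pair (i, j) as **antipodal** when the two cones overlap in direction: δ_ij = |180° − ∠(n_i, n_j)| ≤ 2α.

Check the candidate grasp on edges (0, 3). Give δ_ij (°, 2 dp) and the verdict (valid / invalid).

α = atan 0.45 = 24.23°;  2α = 48.46°
edge 0: e_0 = (+0.12, +2.42);  n_0 = (+0.9988, -0.0495)
edge 3: e_3 = (-2.36, -1.93);  n_3 = (-0.6331, +0.7741)
∠(n_0, n_3) = 132.11°
δ = |180° − 132.11°| = 47.89°
47.89° ≤ 2α = 48.46°  →  valid

δ = 47.89°, valid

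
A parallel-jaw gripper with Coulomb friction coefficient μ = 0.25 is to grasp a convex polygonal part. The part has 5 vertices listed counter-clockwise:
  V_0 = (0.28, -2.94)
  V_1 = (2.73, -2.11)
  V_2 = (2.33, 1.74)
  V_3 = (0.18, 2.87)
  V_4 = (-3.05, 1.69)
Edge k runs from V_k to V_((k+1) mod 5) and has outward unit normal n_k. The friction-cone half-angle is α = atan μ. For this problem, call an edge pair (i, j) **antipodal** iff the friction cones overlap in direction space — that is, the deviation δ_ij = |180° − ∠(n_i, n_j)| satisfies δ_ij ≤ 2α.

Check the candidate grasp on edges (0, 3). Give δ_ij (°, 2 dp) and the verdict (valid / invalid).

δ = 1.35°, valid

α = atan 0.25 = 14.04°;  2α = 28.07°
edge 0: e_0 = (+2.45, +0.83);  n_0 = (+0.3209, -0.9471)
edge 3: e_3 = (-3.23, -1.18);  n_3 = (-0.3431, +0.9393)
∠(n_0, n_3) = 178.65°
δ = |180° − 178.65°| = 1.35°
1.35° ≤ 2α = 28.07°  →  valid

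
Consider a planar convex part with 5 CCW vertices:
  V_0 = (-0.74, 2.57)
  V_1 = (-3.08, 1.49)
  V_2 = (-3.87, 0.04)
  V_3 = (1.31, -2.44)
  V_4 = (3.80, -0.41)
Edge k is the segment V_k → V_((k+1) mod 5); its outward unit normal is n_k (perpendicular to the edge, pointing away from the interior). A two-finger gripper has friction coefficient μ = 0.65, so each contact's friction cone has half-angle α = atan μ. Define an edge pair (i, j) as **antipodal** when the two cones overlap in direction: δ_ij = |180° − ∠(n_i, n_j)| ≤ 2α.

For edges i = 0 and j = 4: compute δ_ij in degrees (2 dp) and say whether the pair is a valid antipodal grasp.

δ = 121.94°, invalid

α = atan 0.65 = 33.02°;  2α = 66.05°
edge 0: e_0 = (-2.34, -1.08);  n_0 = (-0.4191, +0.9080)
edge 4: e_4 = (-4.54, +2.98);  n_4 = (+0.5487, +0.8360)
∠(n_0, n_4) = 58.06°
δ = |180° − 58.06°| = 121.94°
121.94° > 2α = 66.05°  →  invalid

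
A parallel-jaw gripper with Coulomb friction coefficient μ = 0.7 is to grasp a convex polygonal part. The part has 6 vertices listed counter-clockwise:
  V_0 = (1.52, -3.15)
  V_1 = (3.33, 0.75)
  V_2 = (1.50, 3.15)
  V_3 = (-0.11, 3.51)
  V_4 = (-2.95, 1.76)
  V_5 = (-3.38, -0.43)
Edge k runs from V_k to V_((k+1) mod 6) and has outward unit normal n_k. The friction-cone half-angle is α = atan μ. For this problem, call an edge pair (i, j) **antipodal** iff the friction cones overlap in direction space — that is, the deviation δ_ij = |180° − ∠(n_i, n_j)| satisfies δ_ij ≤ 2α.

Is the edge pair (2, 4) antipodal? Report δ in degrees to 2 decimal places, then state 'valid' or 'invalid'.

α = atan 0.7 = 34.99°;  2α = 69.98°
edge 2: e_2 = (-1.61, +0.36);  n_2 = (+0.2182, +0.9759)
edge 4: e_4 = (-0.43, -2.19);  n_4 = (-0.9813, +0.1927)
∠(n_2, n_4) = 91.50°
δ = |180° − 91.50°| = 88.50°
88.50° > 2α = 69.98°  →  invalid

δ = 88.50°, invalid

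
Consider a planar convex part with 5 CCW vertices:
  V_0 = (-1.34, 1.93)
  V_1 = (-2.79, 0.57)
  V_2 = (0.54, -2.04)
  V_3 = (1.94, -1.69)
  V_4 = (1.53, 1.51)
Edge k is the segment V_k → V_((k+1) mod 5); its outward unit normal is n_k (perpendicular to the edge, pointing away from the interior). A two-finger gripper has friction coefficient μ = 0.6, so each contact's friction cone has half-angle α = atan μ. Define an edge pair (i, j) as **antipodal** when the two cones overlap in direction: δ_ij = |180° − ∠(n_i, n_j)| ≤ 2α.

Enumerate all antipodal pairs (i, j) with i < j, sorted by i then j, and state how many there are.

count = 5; pairs: (0,2), (0,3), (1,3), (1,4), (2,4)

α = atan 0.6 = 30.96°;  2α = 61.93°
n_0 = (-0.6841, +0.7294)
n_1 = (-0.6169, -0.7871)
n_2 = (+0.2425, -0.9701)
n_3 = (+0.9919, +0.1271)
n_4 = (+0.1448, +0.9895)
  (0,1): δ = 81.25°  ·
  (0,2): δ = 29.13°  ✓
  (0,3): δ = 54.14°  ✓
  (0,4): δ = 128.51°  ·
  (1,2): δ = 127.87°  ·
  (1,3): δ = 44.61°  ✓
  (1,4): δ = 29.76°  ✓
  (2,3): δ = 96.74°  ·
  (2,4): δ = 22.36°  ✓
  (3,4): δ = 105.63°  ·
antipodal pairs: 5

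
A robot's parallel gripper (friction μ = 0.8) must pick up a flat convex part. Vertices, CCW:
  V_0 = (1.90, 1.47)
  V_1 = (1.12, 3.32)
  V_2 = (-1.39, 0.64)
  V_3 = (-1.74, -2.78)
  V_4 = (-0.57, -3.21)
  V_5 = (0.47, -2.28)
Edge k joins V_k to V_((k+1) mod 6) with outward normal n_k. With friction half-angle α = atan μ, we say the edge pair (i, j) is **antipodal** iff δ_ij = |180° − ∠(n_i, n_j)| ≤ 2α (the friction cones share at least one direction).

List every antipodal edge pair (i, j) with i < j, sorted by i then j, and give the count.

count = 8; pairs: (0,1), (0,2), (0,3), (1,3), (1,4), (1,5), (2,4), (2,5)

α = atan 0.8 = 38.66°;  2α = 77.32°
n_0 = (+0.9214, +0.3885)
n_1 = (-0.7299, +0.6836)
n_2 = (-0.9948, +0.1018)
n_3 = (-0.3450, -0.9386)
n_4 = (+0.6666, -0.7454)
n_5 = (+0.9344, -0.3563)
  (0,1): δ = 65.99°  ✓
  (0,2): δ = 28.70°  ✓
  (0,3): δ = 46.96°  ✓
  (0,4): δ = 108.94°  ·
  (0,5): δ = 136.27°  ·
  (1,2): δ = 142.72°  ·
  (1,3): δ = 67.06°  ✓
  (1,4): δ = 5.07°  ✓
  (1,5): δ = 22.25°  ✓
  (2,3): δ = 104.34°  ·
  (2,4): δ = 42.35°  ✓
  (2,5): δ = 15.03°  ✓
  (3,4): δ = 118.02°  ·
  (3,5): δ = 90.69°  ·
  (4,5): δ = 152.68°  ·
antipodal pairs: 8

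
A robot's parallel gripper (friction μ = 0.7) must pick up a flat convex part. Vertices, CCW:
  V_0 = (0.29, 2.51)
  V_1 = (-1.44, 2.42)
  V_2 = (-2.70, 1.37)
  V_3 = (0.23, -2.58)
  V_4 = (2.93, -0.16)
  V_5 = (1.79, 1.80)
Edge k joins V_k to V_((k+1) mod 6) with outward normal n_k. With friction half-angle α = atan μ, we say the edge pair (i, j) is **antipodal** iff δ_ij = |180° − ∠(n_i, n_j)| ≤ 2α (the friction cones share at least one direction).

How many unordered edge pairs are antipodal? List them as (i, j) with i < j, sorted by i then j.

count = 6; pairs: (0,2), (0,3), (1,3), (2,4), (2,5), (3,5)

α = atan 0.7 = 34.99°;  2α = 69.98°
n_0 = (-0.0520, +0.9986)
n_1 = (-0.6402, +0.7682)
n_2 = (-0.8032, -0.5958)
n_3 = (+0.6674, -0.7447)
n_4 = (+0.8644, +0.5028)
n_5 = (+0.4278, +0.9039)
  (0,1): δ = 143.17°  ·
  (0,2): δ = 56.41°  ✓
  (0,3): δ = 38.89°  ✓
  (0,4): δ = 117.21°  ·
  (0,5): δ = 151.69°  ·
  (1,2): δ = 93.24°  ·
  (1,3): δ = 2.06°  ✓
  (1,4): δ = 80.38°  ·
  (1,5): δ = 114.86°  ·
  (2,3): δ = 84.70°  ·
  (2,4): δ = 6.38°  ✓
  (2,5): δ = 28.10°  ✓
  (3,4): δ = 101.69°  ·
  (3,5): δ = 67.20°  ✓
  (4,5): δ = 145.51°  ·
antipodal pairs: 6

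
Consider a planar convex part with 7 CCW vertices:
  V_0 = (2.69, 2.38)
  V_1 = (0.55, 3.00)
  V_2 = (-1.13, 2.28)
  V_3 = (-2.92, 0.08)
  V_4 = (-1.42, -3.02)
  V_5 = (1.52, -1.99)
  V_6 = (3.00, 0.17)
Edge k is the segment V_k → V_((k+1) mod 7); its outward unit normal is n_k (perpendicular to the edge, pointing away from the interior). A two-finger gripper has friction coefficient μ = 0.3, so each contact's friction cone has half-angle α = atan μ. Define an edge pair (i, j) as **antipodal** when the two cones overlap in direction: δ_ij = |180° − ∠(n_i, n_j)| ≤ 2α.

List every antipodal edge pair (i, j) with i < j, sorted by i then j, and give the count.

count = 5; pairs: (1,4), (1,5), (2,4), (2,5), (3,6)

α = atan 0.3 = 16.70°;  2α = 33.40°
n_0 = (+0.2783, +0.9605)
n_1 = (-0.3939, +0.9191)
n_2 = (-0.7757, +0.6311)
n_3 = (-0.9002, -0.4356)
n_4 = (+0.3306, -0.9438)
n_5 = (+0.8249, -0.5652)
n_6 = (+0.9903, +0.1389)
  (0,1): δ = 140.64°  ·
  (0,2): δ = 112.98°  ·
  (0,3): δ = 48.02°  ·
  (0,4): δ = 35.46°  ·
  (0,5): δ = 71.74°  ·
  (0,6): δ = 114.14°  ·
  (1,2): δ = 152.33°  ·
  (1,3): δ = 87.38°  ·
  (1,4): δ = 3.89°  ✓
  (1,5): δ = 32.38°  ✓
  (1,6): δ = 74.79°  ·
  (2,3): δ = 115.05°  ·
  (2,4): δ = 31.56°  ✓
  (2,5): δ = 4.71°  ✓
  (2,6): δ = 47.12°  ·
  (3,4): δ = 96.51°  ·
  (3,5): δ = 60.24°  ·
  (3,6): δ = 17.84°  ✓
  (4,5): δ = 143.73°  ·
  (4,6): δ = 101.32°  ·
  (5,6): δ = 137.60°  ·
antipodal pairs: 5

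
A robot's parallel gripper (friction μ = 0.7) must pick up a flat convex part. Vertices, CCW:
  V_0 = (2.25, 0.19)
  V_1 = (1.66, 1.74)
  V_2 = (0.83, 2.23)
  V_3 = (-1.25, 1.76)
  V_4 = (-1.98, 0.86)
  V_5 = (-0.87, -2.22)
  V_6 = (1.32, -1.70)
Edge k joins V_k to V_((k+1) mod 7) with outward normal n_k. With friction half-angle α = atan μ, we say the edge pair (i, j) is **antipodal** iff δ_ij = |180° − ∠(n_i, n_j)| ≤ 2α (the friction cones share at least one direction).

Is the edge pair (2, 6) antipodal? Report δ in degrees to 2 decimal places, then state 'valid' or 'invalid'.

δ = 51.07°, valid

α = atan 0.7 = 34.99°;  2α = 69.98°
edge 2: e_2 = (-2.08, -0.47);  n_2 = (-0.2204, +0.9754)
edge 6: e_6 = (+0.93, +1.89);  n_6 = (+0.8973, -0.4415)
∠(n_2, n_6) = 128.93°
δ = |180° − 128.93°| = 51.07°
51.07° ≤ 2α = 69.98°  →  valid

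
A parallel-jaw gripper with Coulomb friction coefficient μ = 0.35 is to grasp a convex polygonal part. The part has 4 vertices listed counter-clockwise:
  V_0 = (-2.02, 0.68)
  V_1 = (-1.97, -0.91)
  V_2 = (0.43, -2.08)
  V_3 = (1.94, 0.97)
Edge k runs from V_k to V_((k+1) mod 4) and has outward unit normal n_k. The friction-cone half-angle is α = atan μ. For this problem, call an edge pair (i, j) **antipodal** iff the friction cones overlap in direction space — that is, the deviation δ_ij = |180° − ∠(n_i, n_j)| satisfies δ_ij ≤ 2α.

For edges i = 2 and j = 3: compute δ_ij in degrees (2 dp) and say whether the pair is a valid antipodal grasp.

α = atan 0.35 = 19.29°;  2α = 38.58°
edge 2: e_2 = (+1.51, +3.05);  n_2 = (+0.8962, -0.4437)
edge 3: e_3 = (-3.96, -0.29);  n_3 = (-0.0730, +0.9973)
∠(n_2, n_3) = 120.53°
δ = |180° − 120.53°| = 59.47°
59.47° > 2α = 38.58°  →  invalid

δ = 59.47°, invalid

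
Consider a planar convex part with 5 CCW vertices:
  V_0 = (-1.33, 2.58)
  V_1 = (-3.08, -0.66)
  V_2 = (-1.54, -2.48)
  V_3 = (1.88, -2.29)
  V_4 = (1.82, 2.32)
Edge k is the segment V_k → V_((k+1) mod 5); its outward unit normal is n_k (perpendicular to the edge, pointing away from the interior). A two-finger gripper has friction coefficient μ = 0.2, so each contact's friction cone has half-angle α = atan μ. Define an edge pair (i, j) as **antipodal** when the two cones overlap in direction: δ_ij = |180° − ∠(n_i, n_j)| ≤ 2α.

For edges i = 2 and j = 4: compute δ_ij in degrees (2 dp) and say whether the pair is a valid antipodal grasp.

α = atan 0.2 = 11.31°;  2α = 22.62°
edge 2: e_2 = (+3.42, +0.19);  n_2 = (+0.0555, -0.9985)
edge 4: e_4 = (-3.15, +0.26);  n_4 = (+0.0823, +0.9966)
∠(n_2, n_4) = 172.10°
δ = |180° − 172.10°| = 7.90°
7.90° ≤ 2α = 22.62°  →  valid

δ = 7.90°, valid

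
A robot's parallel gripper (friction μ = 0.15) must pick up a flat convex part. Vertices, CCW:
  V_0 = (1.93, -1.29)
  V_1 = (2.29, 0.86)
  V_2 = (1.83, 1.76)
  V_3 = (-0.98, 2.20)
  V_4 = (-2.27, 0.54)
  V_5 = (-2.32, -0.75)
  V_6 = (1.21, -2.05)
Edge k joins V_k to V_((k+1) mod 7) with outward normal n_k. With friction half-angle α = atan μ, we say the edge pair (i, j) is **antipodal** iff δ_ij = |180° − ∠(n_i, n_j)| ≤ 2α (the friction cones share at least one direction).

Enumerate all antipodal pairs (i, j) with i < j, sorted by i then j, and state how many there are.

count = 3; pairs: (0,4), (2,5), (3,6)

α = atan 0.15 = 8.53°;  2α = 17.06°
n_0 = (+0.9863, -0.1651)
n_1 = (+0.8904, +0.4551)
n_2 = (+0.1547, +0.9880)
n_3 = (-0.7896, +0.6136)
n_4 = (-0.9992, +0.0387)
n_5 = (-0.3456, -0.9384)
n_6 = (+0.7260, -0.6877)
  (0,1): δ = 143.42°  ·
  (0,2): δ = 89.39°  ·
  (0,3): δ = 28.35°  ·
  (0,4): δ = 7.29°  ✓
  (0,5): δ = 79.29°  ·
  (0,6): δ = 146.05°  ·
  (1,2): δ = 125.97°  ·
  (1,3): δ = 64.92°  ·
  (1,4): δ = 29.29°  ·
  (1,5): δ = 42.71°  ·
  (1,6): δ = 109.48°  ·
  (2,3): δ = 118.95°  ·
  (2,4): δ = 83.32°  ·
  (2,5): δ = 11.32°  ✓
  (2,6): δ = 55.45°  ·
  (3,4): δ = 144.37°  ·
  (3,5): δ = 72.37°  ·
  (3,6): δ = 5.60°  ✓
  (4,5): δ = 108.00°  ·
  (4,6): δ = 41.23°  ·
  (5,6): δ = 113.23°  ·
antipodal pairs: 3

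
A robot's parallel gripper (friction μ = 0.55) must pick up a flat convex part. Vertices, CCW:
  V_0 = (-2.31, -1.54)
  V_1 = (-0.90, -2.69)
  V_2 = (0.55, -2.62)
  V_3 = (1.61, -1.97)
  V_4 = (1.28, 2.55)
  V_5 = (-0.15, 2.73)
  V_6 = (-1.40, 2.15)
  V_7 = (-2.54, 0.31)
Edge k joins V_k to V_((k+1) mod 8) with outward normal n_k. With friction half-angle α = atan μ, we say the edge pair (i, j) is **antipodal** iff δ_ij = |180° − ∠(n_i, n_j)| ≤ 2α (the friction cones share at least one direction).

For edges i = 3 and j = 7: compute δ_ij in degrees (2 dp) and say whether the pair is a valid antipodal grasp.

α = atan 0.55 = 28.81°;  2α = 57.62°
edge 3: e_3 = (-0.33, +4.52);  n_3 = (+0.9973, +0.0728)
edge 7: e_7 = (+0.23, -1.85);  n_7 = (-0.9924, -0.1234)
∠(n_3, n_7) = 177.09°
δ = |180° − 177.09°| = 2.91°
2.91° ≤ 2α = 57.62°  →  valid

δ = 2.91°, valid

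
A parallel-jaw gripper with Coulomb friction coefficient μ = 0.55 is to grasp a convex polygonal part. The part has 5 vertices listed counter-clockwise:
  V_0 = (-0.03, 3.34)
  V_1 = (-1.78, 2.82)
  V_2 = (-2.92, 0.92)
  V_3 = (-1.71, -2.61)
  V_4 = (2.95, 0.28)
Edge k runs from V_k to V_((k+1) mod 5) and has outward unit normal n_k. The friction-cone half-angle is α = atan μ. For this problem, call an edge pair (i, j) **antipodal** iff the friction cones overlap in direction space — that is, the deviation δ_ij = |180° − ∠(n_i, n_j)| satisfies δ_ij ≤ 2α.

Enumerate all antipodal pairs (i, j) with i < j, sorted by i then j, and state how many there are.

α = atan 0.55 = 28.81°;  2α = 57.62°
n_0 = (-0.2848, +0.9586)
n_1 = (-0.8575, +0.5145)
n_2 = (-0.9460, -0.3243)
n_3 = (+0.5270, -0.8498)
n_4 = (+0.7164, +0.6977)
  (0,1): δ = 137.51°  ·
  (0,2): δ = 87.63°  ·
  (0,3): δ = 15.26°  ✓
  (0,4): δ = 117.69°  ·
  (1,2): δ = 130.12°  ·
  (1,3): δ = 27.23°  ✓
  (1,4): δ = 75.20°  ·
  (2,3): δ = 77.11°  ·
  (2,4): δ = 25.32°  ✓
  (3,4): δ = 77.56°  ·
antipodal pairs: 3

count = 3; pairs: (0,3), (1,3), (2,4)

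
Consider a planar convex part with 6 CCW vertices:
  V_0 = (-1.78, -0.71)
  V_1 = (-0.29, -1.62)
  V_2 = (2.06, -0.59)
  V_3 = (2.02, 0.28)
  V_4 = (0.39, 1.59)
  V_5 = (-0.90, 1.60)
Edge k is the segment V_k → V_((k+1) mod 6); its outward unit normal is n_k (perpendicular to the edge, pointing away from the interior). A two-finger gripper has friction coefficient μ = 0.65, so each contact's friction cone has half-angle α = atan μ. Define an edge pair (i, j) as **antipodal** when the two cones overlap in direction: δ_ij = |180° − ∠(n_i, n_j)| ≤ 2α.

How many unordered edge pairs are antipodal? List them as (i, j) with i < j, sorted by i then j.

α = atan 0.65 = 33.02°;  2α = 66.05°
n_0 = (-0.5212, -0.8534)
n_1 = (+0.4014, -0.9159)
n_2 = (+0.9989, +0.0459)
n_3 = (+0.6264, +0.7795)
n_4 = (+0.0078, +1.0000)
n_5 = (-0.9345, +0.3560)
  (0,1): δ = 124.92°  ·
  (0,2): δ = 55.95°  ✓
  (0,3): δ = 7.37°  ✓
  (0,4): δ = 30.97°  ✓
  (0,5): δ = 100.56°  ·
  (1,2): δ = 111.04°  ·
  (1,3): δ = 62.46°  ✓
  (1,4): δ = 24.11°  ✓
  (1,5): δ = 45.48°  ✓
  (2,3): δ = 131.42°  ·
  (2,4): δ = 93.08°  ·
  (2,5): δ = 23.49°  ✓
  (3,4): δ = 141.66°  ·
  (3,5): δ = 72.07°  ·
  (4,5): δ = 110.41°  ·
antipodal pairs: 7

count = 7; pairs: (0,2), (0,3), (0,4), (1,3), (1,4), (1,5), (2,5)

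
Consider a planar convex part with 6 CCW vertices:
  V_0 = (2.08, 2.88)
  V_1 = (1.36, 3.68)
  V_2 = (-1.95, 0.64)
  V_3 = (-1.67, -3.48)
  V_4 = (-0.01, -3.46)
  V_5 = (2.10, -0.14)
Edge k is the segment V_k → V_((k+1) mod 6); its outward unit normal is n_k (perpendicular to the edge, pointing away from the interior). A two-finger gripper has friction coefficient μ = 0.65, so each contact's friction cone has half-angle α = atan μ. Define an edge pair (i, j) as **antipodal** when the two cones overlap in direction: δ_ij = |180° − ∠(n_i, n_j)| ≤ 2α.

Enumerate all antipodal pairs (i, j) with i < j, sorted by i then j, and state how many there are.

count = 7; pairs: (0,2), (0,3), (1,3), (1,4), (1,5), (2,4), (2,5)

α = atan 0.65 = 33.02°;  2α = 66.05°
n_0 = (+0.7433, +0.6690)
n_1 = (-0.6764, +0.7365)
n_2 = (-0.9977, -0.0678)
n_3 = (+0.0120, -0.9999)
n_4 = (+0.8440, -0.5364)
n_5 = (+1.0000, +0.0066)
  (0,1): δ = 89.42°  ·
  (0,2): δ = 38.10°  ✓
  (0,3): δ = 48.70°  ✓
  (0,4): δ = 105.58°  ·
  (0,5): δ = 138.39°  ·
  (1,2): δ = 128.68°  ·
  (1,3): δ = 41.87°  ✓
  (1,4): δ = 15.00°  ✓
  (1,5): δ = 47.81°  ✓
  (2,3): δ = 93.20°  ·
  (2,4): δ = 36.33°  ✓
  (2,5): δ = 3.51°  ✓
  (3,4): δ = 123.13°  ·
  (3,5): δ = 90.31°  ·
  (4,5): δ = 147.18°  ·
antipodal pairs: 7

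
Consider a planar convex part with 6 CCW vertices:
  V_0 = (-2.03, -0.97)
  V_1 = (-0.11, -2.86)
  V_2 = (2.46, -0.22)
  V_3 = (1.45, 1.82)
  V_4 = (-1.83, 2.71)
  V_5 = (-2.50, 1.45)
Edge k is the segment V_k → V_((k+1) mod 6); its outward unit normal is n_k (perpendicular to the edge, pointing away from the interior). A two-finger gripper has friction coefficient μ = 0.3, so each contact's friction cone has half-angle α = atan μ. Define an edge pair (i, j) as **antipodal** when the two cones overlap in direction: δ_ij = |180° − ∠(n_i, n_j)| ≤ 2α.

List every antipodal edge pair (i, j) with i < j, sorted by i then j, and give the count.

α = atan 0.3 = 16.70°;  2α = 33.40°
n_0 = (-0.7015, -0.7127)
n_1 = (+0.7165, -0.6975)
n_2 = (+0.8962, +0.4437)
n_3 = (+0.2619, +0.9651)
n_4 = (-0.8829, +0.4695)
n_5 = (-0.9817, -0.1907)
  (0,1): δ = 89.68°  ·
  (0,2): δ = 19.11°  ✓
  (0,3): δ = 29.37°  ✓
  (0,4): δ = 106.55°  ·
  (0,5): δ = 145.54°  ·
  (1,2): δ = 109.43°  ·
  (1,3): δ = 60.95°  ·
  (1,4): δ = 16.23°  ✓
  (1,5): δ = 55.22°  ·
  (2,3): δ = 131.52°  ·
  (2,4): δ = 54.34°  ·
  (2,5): δ = 15.35°  ✓
  (3,4): δ = 102.82°  ·
  (3,5): δ = 63.83°  ·
  (4,5): δ = 141.01°  ·
antipodal pairs: 4

count = 4; pairs: (0,2), (0,3), (1,4), (2,5)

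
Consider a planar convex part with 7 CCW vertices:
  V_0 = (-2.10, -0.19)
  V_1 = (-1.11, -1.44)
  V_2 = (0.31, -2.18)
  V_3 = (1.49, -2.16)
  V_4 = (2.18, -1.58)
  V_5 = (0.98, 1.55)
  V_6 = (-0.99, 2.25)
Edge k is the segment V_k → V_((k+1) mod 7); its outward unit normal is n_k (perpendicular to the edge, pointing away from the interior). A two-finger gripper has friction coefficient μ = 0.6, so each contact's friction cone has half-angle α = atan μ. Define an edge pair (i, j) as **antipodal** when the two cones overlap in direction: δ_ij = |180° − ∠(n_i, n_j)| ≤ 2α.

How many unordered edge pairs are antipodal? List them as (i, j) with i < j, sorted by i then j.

α = atan 0.6 = 30.96°;  2α = 61.93°
n_0 = (-0.7839, -0.6209)
n_1 = (-0.4621, -0.8868)
n_2 = (+0.0169, -0.9999)
n_3 = (+0.6435, -0.7655)
n_4 = (+0.9337, +0.3580)
n_5 = (+0.3348, +0.9423)
n_6 = (-0.9102, +0.4141)
  (0,1): δ = 155.90°  ·
  (0,2): δ = 127.41°  ·
  (0,3): δ = 88.33°  ·
  (0,4): δ = 17.40°  ✓
  (0,5): δ = 32.06°  ✓
  (0,6): δ = 117.16°  ·
  (1,2): δ = 151.50°  ·
  (1,3): δ = 112.43°  ·
  (1,4): δ = 41.50°  ✓
  (1,5): δ = 7.96°  ✓
  (1,6): δ = 93.06°  ·
  (2,3): δ = 140.92°  ·
  (2,4): δ = 69.99°  ·
  (2,5): δ = 20.53°  ✓
  (2,6): δ = 64.57°  ·
  (3,4): δ = 109.07°  ·
  (3,5): δ = 59.61°  ✓
  (3,6): δ = 25.49°  ✓
  (4,5): δ = 130.54°  ·
  (4,6): δ = 45.44°  ✓
  (5,6): δ = 94.90°  ·
antipodal pairs: 8

count = 8; pairs: (0,4), (0,5), (1,4), (1,5), (2,5), (3,5), (3,6), (4,6)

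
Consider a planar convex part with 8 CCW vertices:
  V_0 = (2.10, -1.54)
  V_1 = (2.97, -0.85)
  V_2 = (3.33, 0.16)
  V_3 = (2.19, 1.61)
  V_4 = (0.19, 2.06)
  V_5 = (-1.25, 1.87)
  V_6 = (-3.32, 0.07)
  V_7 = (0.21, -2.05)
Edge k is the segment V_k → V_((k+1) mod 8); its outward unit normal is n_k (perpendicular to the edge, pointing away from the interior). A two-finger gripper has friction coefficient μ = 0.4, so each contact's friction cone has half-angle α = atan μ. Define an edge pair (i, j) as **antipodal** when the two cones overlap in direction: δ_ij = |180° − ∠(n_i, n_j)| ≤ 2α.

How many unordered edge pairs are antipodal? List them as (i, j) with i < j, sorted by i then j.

α = atan 0.4 = 21.80°;  2α = 43.60°
n_0 = (+0.6214, -0.7835)
n_1 = (+0.9420, -0.3357)
n_2 = (+0.7861, +0.6181)
n_3 = (+0.2195, +0.9756)
n_4 = (-0.1308, +0.9914)
n_5 = (-0.6562, +0.7546)
n_6 = (-0.5149, -0.8573)
n_7 = (+0.2605, -0.9655)
  (0,1): δ = 148.04°  ·
  (0,2): δ = 90.24°  ·
  (0,3): δ = 51.10°  ·
  (0,4): δ = 30.90°  ✓
  (0,5): δ = 2.59°  ✓
  (0,6): δ = 110.59°  ·
  (0,7): δ = 156.68°  ·
  (1,2): δ = 122.21°  ·
  (1,3): δ = 83.06°  ·
  (1,4): δ = 62.87°  ·
  (1,5): δ = 29.37°  ✓
  (1,6): δ = 78.63°  ·
  (1,7): δ = 124.72°  ·
  (2,3): δ = 140.86°  ·
  (2,4): δ = 120.66°  ·
  (2,5): δ = 87.17°  ·
  (2,6): δ = 20.84°  ✓
  (2,7): δ = 66.93°  ·
  (3,4): δ = 159.80°  ·
  (3,5): δ = 126.31°  ·
  (3,6): δ = 18.31°  ✓
  (3,7): δ = 27.78°  ✓
  (4,5): δ = 146.51°  ·
  (4,6): δ = 38.50°  ✓
  (4,7): δ = 7.58°  ✓
  (5,6): δ = 72.00°  ·
  (5,7): δ = 25.91°  ✓
  (6,7): δ = 133.91°  ·
antipodal pairs: 9

count = 9; pairs: (0,4), (0,5), (1,5), (2,6), (3,6), (3,7), (4,6), (4,7), (5,7)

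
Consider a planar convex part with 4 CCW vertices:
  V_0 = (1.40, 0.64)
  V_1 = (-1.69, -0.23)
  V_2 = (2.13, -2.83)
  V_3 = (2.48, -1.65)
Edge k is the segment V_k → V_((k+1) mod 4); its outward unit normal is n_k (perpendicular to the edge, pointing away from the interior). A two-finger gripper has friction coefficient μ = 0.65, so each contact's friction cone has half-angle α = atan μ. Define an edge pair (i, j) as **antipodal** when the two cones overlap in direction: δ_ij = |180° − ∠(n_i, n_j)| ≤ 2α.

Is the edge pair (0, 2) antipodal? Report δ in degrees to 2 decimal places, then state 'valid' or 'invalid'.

α = atan 0.65 = 33.02°;  2α = 66.05°
edge 0: e_0 = (-3.09, -0.87);  n_0 = (-0.2710, +0.9626)
edge 2: e_2 = (+0.35, +1.18);  n_2 = (+0.9587, -0.2844)
∠(n_0, n_2) = 122.25°
δ = |180° − 122.25°| = 57.75°
57.75° ≤ 2α = 66.05°  →  valid

δ = 57.75°, valid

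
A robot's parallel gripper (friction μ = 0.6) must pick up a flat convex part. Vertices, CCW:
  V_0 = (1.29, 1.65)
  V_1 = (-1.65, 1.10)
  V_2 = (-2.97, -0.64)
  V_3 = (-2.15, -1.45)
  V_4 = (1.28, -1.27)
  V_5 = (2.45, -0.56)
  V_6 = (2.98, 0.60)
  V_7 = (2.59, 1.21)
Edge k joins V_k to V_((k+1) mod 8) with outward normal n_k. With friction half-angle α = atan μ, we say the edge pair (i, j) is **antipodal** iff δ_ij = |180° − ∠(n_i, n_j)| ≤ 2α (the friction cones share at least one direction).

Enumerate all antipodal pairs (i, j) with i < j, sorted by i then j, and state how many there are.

count = 12; pairs: (0,2), (0,3), (0,4), (0,5), (1,3), (1,4), (1,5), (2,6), (2,7), (3,6), (3,7), (4,7)

α = atan 0.6 = 30.96°;  2α = 61.93°
n_0 = (-0.1839, +0.9829)
n_1 = (-0.7967, +0.6044)
n_2 = (-0.7028, -0.7114)
n_3 = (+0.0524, -0.9986)
n_4 = (+0.5188, -0.8549)
n_5 = (+0.9096, -0.4156)
n_6 = (+0.8425, +0.5387)
n_7 = (+0.3206, +0.9472)
  (0,1): δ = 137.78°  ·
  (0,2): δ = 55.24°  ✓
  (0,3): δ = 7.59°  ✓
  (0,4): δ = 20.65°  ✓
  (0,5): δ = 54.85°  ✓
  (0,6): δ = 112.00°  ·
  (0,7): δ = 150.70°  ·
  (1,2): δ = 97.46°  ·
  (1,3): δ = 49.81°  ✓
  (1,4): δ = 21.56°  ✓
  (1,5): δ = 12.63°  ✓
  (1,6): δ = 69.78°  ·
  (1,7): δ = 108.49°  ·
  (2,3): δ = 132.35°  ·
  (2,4): δ = 104.10°  ·
  (2,5): δ = 69.91°  ·
  (2,6): δ = 12.76°  ✓
  (2,7): δ = 25.95°  ✓
  (3,4): δ = 151.75°  ·
  (3,5): δ = 117.56°  ·
  (3,6): δ = 60.41°  ✓
  (3,7): δ = 21.70°  ✓
  (4,5): δ = 145.81°  ·
  (4,6): δ = 88.66°  ·
  (4,7): δ = 49.95°  ✓
  (5,6): δ = 122.85°  ·
  (5,7): δ = 84.14°  ·
  (6,7): δ = 141.29°  ·
antipodal pairs: 12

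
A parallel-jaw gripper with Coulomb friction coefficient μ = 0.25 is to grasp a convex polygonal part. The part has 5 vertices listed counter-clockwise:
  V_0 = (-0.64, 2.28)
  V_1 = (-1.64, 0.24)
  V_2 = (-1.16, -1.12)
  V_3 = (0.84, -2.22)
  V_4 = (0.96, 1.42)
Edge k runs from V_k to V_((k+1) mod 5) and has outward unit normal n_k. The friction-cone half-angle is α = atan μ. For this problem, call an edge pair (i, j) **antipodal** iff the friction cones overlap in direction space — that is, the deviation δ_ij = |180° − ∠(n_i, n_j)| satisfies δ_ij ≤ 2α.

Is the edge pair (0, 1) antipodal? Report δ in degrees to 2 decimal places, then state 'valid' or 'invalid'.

α = atan 0.25 = 14.04°;  2α = 28.07°
edge 0: e_0 = (-1.00, -2.04);  n_0 = (-0.8979, +0.4402)
edge 1: e_1 = (+0.48, -1.36);  n_1 = (-0.9430, -0.3328)
∠(n_0, n_1) = 45.55°
δ = |180° − 45.55°| = 134.45°
134.45° > 2α = 28.07°  →  invalid

δ = 134.45°, invalid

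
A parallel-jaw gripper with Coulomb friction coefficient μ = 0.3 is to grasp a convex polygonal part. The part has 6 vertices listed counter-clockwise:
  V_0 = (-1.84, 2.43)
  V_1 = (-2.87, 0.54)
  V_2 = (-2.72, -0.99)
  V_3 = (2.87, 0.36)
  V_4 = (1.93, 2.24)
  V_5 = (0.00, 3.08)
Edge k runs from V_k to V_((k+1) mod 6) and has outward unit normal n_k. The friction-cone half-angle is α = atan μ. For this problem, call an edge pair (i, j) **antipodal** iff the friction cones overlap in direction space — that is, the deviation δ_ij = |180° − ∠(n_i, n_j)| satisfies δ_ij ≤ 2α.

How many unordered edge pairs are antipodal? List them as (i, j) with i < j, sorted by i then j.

α = atan 0.3 = 16.70°;  2α = 33.40°
n_0 = (-0.8781, +0.4785)
n_1 = (-0.9952, -0.0976)
n_2 = (+0.2348, -0.9721)
n_3 = (+0.8944, +0.4472)
n_4 = (+0.3991, +0.9169)
n_5 = (-0.3331, +0.9429)
  (0,1): δ = 145.81°  ·
  (0,2): δ = 47.83°  ·
  (0,3): δ = 55.15°  ·
  (0,4): δ = 95.07°  ·
  (0,5): δ = 138.05°  ·
  (1,2): δ = 82.02°  ·
  (1,3): δ = 20.97°  ✓
  (1,4): δ = 60.88°  ·
  (1,5): δ = 103.86°  ·
  (2,3): δ = 77.01°  ·
  (2,4): δ = 37.10°  ·
  (2,5): δ = 5.88°  ✓
  (3,4): δ = 140.09°  ·
  (3,5): δ = 97.11°  ·
  (4,5): δ = 137.02°  ·
antipodal pairs: 2

count = 2; pairs: (1,3), (2,5)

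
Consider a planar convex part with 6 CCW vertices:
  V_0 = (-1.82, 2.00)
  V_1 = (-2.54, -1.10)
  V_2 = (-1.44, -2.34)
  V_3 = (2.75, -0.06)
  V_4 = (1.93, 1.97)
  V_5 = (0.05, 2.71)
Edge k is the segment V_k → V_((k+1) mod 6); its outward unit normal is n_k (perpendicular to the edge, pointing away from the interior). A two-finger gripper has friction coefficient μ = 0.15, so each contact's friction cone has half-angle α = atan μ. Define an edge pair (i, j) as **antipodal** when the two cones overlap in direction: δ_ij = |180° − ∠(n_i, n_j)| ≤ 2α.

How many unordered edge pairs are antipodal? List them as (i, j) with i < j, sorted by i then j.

α = atan 0.15 = 8.53°;  2α = 17.06°
n_0 = (-0.9741, +0.2262)
n_1 = (-0.7481, -0.6636)
n_2 = (+0.4780, -0.8784)
n_3 = (+0.9272, +0.3745)
n_4 = (+0.3663, +0.9305)
n_5 = (-0.3550, +0.9349)
  (0,1): δ = 125.35°  ·
  (0,2): δ = 48.37°  ·
  (0,3): δ = 35.07°  ·
  (0,4): δ = 81.59°  ·
  (0,5): δ = 123.87°  ·
  (1,2): δ = 103.02°  ·
  (1,3): δ = 19.58°  ·
  (1,4): δ = 26.94°  ·
  (1,5): δ = 69.21°  ·
  (2,3): δ = 96.56°  ·
  (2,4): δ = 50.04°  ·
  (2,5): δ = 7.76°  ✓
  (3,4): δ = 133.48°  ·
  (3,5): δ = 91.21°  ·
  (4,5): δ = 137.72°  ·
antipodal pairs: 1

count = 1; pairs: (2,5)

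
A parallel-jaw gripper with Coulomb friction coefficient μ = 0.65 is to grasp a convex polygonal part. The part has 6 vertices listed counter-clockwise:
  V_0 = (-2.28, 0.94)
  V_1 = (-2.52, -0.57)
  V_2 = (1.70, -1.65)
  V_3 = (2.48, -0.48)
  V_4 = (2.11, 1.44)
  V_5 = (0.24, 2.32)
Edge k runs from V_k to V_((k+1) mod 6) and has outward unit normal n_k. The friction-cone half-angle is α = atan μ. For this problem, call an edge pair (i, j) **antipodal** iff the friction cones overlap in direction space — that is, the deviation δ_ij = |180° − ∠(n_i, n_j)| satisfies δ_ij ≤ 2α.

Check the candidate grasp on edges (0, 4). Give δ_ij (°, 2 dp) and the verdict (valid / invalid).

δ = 73.83°, invalid

α = atan 0.65 = 33.02°;  2α = 66.05°
edge 0: e_0 = (-0.24, -1.51);  n_0 = (-0.9876, +0.1570)
edge 4: e_4 = (-1.87, +0.88);  n_4 = (+0.4258, +0.9048)
∠(n_0, n_4) = 106.17°
δ = |180° − 106.17°| = 73.83°
73.83° > 2α = 66.05°  →  invalid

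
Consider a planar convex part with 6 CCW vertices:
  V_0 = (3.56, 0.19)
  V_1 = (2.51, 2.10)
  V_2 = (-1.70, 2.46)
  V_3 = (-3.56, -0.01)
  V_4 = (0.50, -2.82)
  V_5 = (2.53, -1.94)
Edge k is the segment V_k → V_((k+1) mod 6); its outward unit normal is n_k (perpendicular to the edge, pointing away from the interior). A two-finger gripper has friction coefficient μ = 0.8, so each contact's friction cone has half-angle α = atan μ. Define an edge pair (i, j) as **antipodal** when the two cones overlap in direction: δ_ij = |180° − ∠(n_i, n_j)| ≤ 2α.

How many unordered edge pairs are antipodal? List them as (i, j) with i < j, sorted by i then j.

count = 7; pairs: (0,2), (0,3), (1,3), (1,4), (1,5), (2,4), (2,5)

α = atan 0.8 = 38.66°;  2α = 77.32°
n_0 = (+0.8763, +0.4817)
n_1 = (+0.0852, +0.9964)
n_2 = (-0.7988, +0.6016)
n_3 = (-0.5691, -0.8223)
n_4 = (+0.3977, -0.9175)
n_5 = (+0.9003, -0.4353)
  (0,1): δ = 123.69°  ·
  (0,2): δ = 65.78°  ✓
  (0,3): δ = 26.51°  ✓
  (0,4): δ = 84.64°  ·
  (0,5): δ = 125.39°  ·
  (1,2): δ = 122.09°  ·
  (1,3): δ = 29.80°  ✓
  (1,4): δ = 28.32°  ✓
  (1,5): δ = 69.08°  ✓
  (2,3): δ = 87.71°  ·
  (2,4): δ = 29.58°  ✓
  (2,5): δ = 11.17°  ✓
  (3,4): δ = 121.88°  ·
  (3,5): δ = 81.12°  ·
  (4,5): δ = 139.24°  ·
antipodal pairs: 7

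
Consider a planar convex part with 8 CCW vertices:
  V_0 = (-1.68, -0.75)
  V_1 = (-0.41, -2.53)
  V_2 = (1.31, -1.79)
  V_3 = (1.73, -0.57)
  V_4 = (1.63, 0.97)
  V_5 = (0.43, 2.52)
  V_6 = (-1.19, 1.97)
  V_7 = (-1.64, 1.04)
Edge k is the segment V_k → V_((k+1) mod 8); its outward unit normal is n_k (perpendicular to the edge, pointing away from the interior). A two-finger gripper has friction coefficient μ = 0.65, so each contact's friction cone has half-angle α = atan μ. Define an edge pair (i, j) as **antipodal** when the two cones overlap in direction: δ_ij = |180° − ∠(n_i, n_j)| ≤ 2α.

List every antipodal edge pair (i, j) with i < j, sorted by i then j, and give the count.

α = atan 0.65 = 33.02°;  2α = 66.05°
n_0 = (-0.8140, -0.5808)
n_1 = (+0.3952, -0.9186)
n_2 = (+0.9455, -0.3255)
n_3 = (+0.9979, +0.0648)
n_4 = (+0.7907, +0.6122)
n_5 = (-0.3215, +0.9469)
n_6 = (-0.9002, +0.4356)
n_7 = (-0.9998, +0.0223)
  (0,1): δ = 102.23°  ·
  (0,2): δ = 54.50°  ✓
  (0,3): δ = 31.79°  ✓
  (0,4): δ = 2.24°  ✓
  (0,5): δ = 73.25°  ·
  (0,6): δ = 118.67°  ·
  (0,7): δ = 143.21°  ·
  (1,2): δ = 132.28°  ·
  (1,3): δ = 109.56°  ·
  (1,4): δ = 75.53°  ·
  (1,5): δ = 4.53°  ✓
  (1,6): δ = 40.90°  ✓
  (1,7): δ = 65.44°  ✓
  (2,3): δ = 157.29°  ·
  (2,4): δ = 123.26°  ·
  (2,5): δ = 52.25°  ✓
  (2,6): δ = 6.82°  ✓
  (2,7): δ = 17.72°  ✓
  (3,4): δ = 145.97°  ·
  (3,5): δ = 74.96°  ·
  (3,6): δ = 29.54°  ✓
  (3,7): δ = 5.00°  ✓
  (4,5): δ = 108.99°  ·
  (4,6): δ = 63.57°  ✓
  (4,7): δ = 39.03°  ✓
  (5,6): δ = 134.57°  ·
  (5,7): δ = 110.03°  ·
  (6,7): δ = 155.46°  ·
antipodal pairs: 13

count = 13; pairs: (0,2), (0,3), (0,4), (1,5), (1,6), (1,7), (2,5), (2,6), (2,7), (3,6), (3,7), (4,6), (4,7)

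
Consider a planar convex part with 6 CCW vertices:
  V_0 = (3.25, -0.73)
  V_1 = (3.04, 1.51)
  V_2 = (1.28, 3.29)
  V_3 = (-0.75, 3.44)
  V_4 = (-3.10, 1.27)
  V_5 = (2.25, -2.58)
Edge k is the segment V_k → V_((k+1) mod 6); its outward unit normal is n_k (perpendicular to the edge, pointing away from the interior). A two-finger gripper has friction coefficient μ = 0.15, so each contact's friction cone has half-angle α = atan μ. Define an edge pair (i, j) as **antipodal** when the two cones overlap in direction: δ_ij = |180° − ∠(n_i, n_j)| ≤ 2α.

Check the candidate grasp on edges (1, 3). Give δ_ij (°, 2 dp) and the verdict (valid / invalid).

α = atan 0.15 = 8.53°;  2α = 17.06°
edge 1: e_1 = (-1.76, +1.78);  n_1 = (+0.7111, +0.7031)
edge 3: e_3 = (-2.35, -2.17);  n_3 = (-0.6784, +0.7347)
∠(n_1, n_3) = 88.04°
δ = |180° − 88.04°| = 91.96°
91.96° > 2α = 17.06°  →  invalid

δ = 91.96°, invalid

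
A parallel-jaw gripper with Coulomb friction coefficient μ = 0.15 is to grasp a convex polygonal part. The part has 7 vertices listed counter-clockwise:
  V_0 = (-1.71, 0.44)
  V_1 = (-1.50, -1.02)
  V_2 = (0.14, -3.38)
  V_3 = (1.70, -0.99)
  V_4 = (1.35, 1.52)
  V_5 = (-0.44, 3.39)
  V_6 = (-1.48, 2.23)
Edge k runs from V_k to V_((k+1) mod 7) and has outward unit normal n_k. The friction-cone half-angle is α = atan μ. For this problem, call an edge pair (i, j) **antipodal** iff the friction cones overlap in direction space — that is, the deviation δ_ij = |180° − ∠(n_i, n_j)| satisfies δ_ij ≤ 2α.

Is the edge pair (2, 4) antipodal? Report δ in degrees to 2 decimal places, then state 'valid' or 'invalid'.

α = atan 0.15 = 8.53°;  2α = 17.06°
edge 2: e_2 = (+1.56, +2.39);  n_2 = (+0.8374, -0.5466)
edge 4: e_4 = (-1.79, +1.87);  n_4 = (+0.7224, +0.6915)
∠(n_2, n_4) = 76.88°
δ = |180° − 76.88°| = 103.12°
103.12° > 2α = 17.06°  →  invalid

δ = 103.12°, invalid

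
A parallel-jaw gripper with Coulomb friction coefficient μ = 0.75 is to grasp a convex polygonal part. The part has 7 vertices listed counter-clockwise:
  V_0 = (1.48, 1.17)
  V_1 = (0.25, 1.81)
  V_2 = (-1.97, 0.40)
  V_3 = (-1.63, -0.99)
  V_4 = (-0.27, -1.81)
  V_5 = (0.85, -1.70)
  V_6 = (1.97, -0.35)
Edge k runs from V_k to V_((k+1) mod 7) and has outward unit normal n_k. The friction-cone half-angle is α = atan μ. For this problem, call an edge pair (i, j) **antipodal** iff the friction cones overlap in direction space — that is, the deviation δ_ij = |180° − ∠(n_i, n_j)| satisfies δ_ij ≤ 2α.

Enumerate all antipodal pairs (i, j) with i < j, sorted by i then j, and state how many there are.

α = atan 0.75 = 36.87°;  2α = 73.74°
n_0 = (+0.4616, +0.8871)
n_1 = (-0.5361, +0.8441)
n_2 = (-0.9714, -0.2376)
n_3 = (-0.5163, -0.8564)
n_4 = (+0.0977, -0.9952)
n_5 = (+0.7696, -0.6385)
n_6 = (+0.9518, +0.3068)
  (0,1): δ = 120.09°  ·
  (0,2): δ = 48.77°  ✓
  (0,3): δ = 3.60°  ✓
  (0,4): δ = 33.10°  ✓
  (0,5): δ = 77.81°  ·
  (0,6): δ = 135.36°  ·
  (1,2): δ = 108.68°  ·
  (1,3): δ = 63.51°  ✓
  (1,4): δ = 26.81°  ✓
  (1,5): δ = 17.90°  ✓
  (1,6): δ = 75.45°  ·
  (2,3): δ = 134.83°  ·
  (2,4): δ = 98.14°  ·
  (2,5): δ = 53.43°  ✓
  (2,6): δ = 4.12°  ✓
  (3,4): δ = 143.30°  ·
  (3,5): δ = 98.59°  ·
  (3,6): δ = 41.04°  ✓
  (4,5): δ = 135.29°  ·
  (4,6): δ = 77.74°  ·
  (5,6): δ = 122.45°  ·
antipodal pairs: 9

count = 9; pairs: (0,2), (0,3), (0,4), (1,3), (1,4), (1,5), (2,5), (2,6), (3,6)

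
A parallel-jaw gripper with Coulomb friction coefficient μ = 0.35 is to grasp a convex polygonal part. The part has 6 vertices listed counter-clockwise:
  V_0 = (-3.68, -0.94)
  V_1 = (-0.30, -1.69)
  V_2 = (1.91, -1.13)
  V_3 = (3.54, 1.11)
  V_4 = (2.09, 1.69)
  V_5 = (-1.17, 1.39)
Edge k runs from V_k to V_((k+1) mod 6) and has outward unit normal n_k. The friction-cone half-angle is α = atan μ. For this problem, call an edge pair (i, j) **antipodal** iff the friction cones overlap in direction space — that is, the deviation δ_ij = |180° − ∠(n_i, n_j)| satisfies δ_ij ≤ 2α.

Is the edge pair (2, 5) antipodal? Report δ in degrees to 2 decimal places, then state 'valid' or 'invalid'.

δ = 11.09°, valid

α = atan 0.35 = 19.29°;  2α = 38.58°
edge 2: e_2 = (+1.63, +2.24);  n_2 = (+0.8086, -0.5884)
edge 5: e_5 = (-2.51, -2.33);  n_5 = (-0.6803, +0.7329)
∠(n_2, n_5) = 168.91°
δ = |180° − 168.91°| = 11.09°
11.09° ≤ 2α = 38.58°  →  valid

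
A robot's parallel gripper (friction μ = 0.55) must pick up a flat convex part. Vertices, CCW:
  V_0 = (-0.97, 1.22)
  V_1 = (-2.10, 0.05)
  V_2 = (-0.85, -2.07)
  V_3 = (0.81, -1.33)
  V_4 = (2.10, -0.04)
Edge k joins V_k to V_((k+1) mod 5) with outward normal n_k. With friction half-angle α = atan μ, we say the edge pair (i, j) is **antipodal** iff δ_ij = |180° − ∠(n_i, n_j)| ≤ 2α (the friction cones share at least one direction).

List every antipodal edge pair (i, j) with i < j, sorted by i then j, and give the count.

α = atan 0.55 = 28.81°;  2α = 57.62°
n_0 = (-0.7193, +0.6947)
n_1 = (-0.8614, -0.5079)
n_2 = (+0.4072, -0.9134)
n_3 = (+0.7071, -0.7071)
n_4 = (+0.3797, +0.9251)
  (0,1): δ = 105.47°  ·
  (0,2): δ = 21.97°  ✓
  (0,3): δ = 1.00°  ✓
  (0,4): δ = 111.69°  ·
  (1,2): δ = 96.50°  ·
  (1,3): δ = 75.52°  ·
  (1,4): δ = 37.16°  ✓
  (2,3): δ = 159.03°  ·
  (2,4): δ = 46.34°  ✓
  (3,4): δ = 67.31°  ·
antipodal pairs: 4

count = 4; pairs: (0,2), (0,3), (1,4), (2,4)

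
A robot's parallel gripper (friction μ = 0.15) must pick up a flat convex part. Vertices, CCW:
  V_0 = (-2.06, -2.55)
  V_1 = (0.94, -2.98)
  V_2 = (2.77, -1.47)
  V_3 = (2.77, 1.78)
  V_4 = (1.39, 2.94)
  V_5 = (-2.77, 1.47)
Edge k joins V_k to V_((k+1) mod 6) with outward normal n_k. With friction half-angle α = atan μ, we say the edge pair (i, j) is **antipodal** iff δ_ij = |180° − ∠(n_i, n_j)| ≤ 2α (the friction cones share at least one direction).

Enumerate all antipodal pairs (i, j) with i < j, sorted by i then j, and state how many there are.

α = atan 0.15 = 8.53°;  2α = 17.06°
n_0 = (-0.1419, -0.9899)
n_1 = (+0.6364, -0.7713)
n_2 = (+1.0000, -0.0000)
n_3 = (+0.6435, +0.7655)
n_4 = (-0.3332, +0.9429)
n_5 = (-0.9848, -0.1739)
  (0,1): δ = 132.32°  ·
  (0,2): δ = 81.84°  ·
  (0,3): δ = 31.89°  ·
  (0,4): δ = 27.62°  ·
  (0,5): δ = 108.17°  ·
  (1,2): δ = 129.53°  ·
  (1,3): δ = 79.58°  ·
  (1,4): δ = 20.07°  ·
  (1,5): δ = 60.49°  ·
  (2,3): δ = 130.05°  ·
  (2,4): δ = 70.54°  ·
  (2,5): δ = 10.02°  ✓
  (3,4): δ = 120.49°  ·
  (3,5): δ = 39.93°  ·
  (4,5): δ = 99.45°  ·
antipodal pairs: 1

count = 1; pairs: (2,5)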